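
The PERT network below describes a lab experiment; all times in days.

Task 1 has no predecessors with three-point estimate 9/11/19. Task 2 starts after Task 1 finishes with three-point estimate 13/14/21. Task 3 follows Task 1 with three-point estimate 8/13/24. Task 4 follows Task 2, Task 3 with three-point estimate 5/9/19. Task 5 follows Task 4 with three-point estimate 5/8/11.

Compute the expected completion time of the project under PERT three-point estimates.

te_Task 1 = (9 + 4·11 + 19)/6 = 72/6 = 12
te_Task 2 = (13 + 4·14 + 21)/6 = 90/6 = 15
te_Task 3 = (8 + 4·13 + 24)/6 = 84/6 = 14
te_Task 4 = (5 + 4·9 + 19)/6 = 60/6 = 10
te_Task 5 = (5 + 4·8 + 11)/6 = 48/6 = 8

Forward pass:
ES_Task 1 = 0; EF_Task 1 = 12
ES_Task 2 = 12; EF_Task 2 = 12+15 = 27
ES_Task 3 = 12; EF_Task 3 = 12+14 = 26
ES_Task 4 = max(EF_Task 2=27, EF_Task 3=26) = 27; EF_Task 4 = 27+10 = 37
ES_Task 5 = 37; EF_Task 5 = 37+8 = 45
Expected project duration μ = 45 days. Critical path: Task 1 → Task 2 → Task 4 → Task 5.

45 days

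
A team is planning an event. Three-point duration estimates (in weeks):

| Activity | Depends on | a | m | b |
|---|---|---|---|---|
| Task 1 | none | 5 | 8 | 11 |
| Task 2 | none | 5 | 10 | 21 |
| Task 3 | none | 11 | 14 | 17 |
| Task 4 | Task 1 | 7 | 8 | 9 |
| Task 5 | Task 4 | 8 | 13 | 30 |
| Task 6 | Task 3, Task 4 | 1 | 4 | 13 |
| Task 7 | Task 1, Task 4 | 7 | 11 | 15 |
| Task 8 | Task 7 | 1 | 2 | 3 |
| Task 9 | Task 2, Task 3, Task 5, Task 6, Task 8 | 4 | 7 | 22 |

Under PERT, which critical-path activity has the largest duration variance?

te_Task 1 = (5 + 4·8 + 11)/6 = 48/6 = 8; σ²_Task 1 = ((11−5)/6)² = 1.000
te_Task 2 = (5 + 4·10 + 21)/6 = 66/6 = 11; σ²_Task 2 = ((21−5)/6)² = 7.111
te_Task 3 = (11 + 4·14 + 17)/6 = 84/6 = 14; σ²_Task 3 = ((17−11)/6)² = 1.000
te_Task 4 = (7 + 4·8 + 9)/6 = 48/6 = 8; σ²_Task 4 = ((9−7)/6)² = 0.111
te_Task 5 = (8 + 4·13 + 30)/6 = 90/6 = 15; σ²_Task 5 = ((30−8)/6)² = 13.444
te_Task 6 = (1 + 4·4 + 13)/6 = 30/6 = 5; σ²_Task 6 = ((13−1)/6)² = 4.000
te_Task 7 = (7 + 4·11 + 15)/6 = 66/6 = 11; σ²_Task 7 = ((15−7)/6)² = 1.778
te_Task 8 = (1 + 4·2 + 3)/6 = 12/6 = 2; σ²_Task 8 = ((3−1)/6)² = 0.111
te_Task 9 = (4 + 4·7 + 22)/6 = 54/6 = 9; σ²_Task 9 = ((22−4)/6)² = 9.000

Forward pass:
ES_Task 1 = 0; EF_Task 1 = 8
ES_Task 2 = 0; EF_Task 2 = 11
ES_Task 3 = 0; EF_Task 3 = 14
ES_Task 4 = 8; EF_Task 4 = 8+8 = 16
ES_Task 5 = 16; EF_Task 5 = 16+15 = 31
ES_Task 6 = max(EF_Task 3=14, EF_Task 4=16) = 16; EF_Task 6 = 16+5 = 21
ES_Task 7 = max(EF_Task 1=8, EF_Task 4=16) = 16; EF_Task 7 = 16+11 = 27
ES_Task 8 = 27; EF_Task 8 = 27+2 = 29
ES_Task 9 = max(EF_Task 2=11, EF_Task 3=14, EF_Task 5=31, EF_Task 6=21, EF_Task 8=29) = 31; EF_Task 9 = 31+9 = 40
Expected project duration μ = 40 weeks. Critical path: Task 1 → Task 4 → Task 5 → Task 9.

Variances on critical path: σ²_Task 1=1.000, σ²_Task 4=0.111, σ²_Task 5=13.444, σ²_Task 9=9.000.
Largest is σ²_Task 5 = 13.444.

Task 5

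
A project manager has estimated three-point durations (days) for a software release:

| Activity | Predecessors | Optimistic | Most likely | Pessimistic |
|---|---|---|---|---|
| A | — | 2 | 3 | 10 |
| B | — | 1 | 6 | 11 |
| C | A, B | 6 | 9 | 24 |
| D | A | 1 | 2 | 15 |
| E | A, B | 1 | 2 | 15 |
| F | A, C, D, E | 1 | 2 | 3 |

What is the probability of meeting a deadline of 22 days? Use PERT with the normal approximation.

te_A = (2 + 4·3 + 10)/6 = 24/6 = 4; σ²_A = ((10−2)/6)² = 1.778
te_B = (1 + 4·6 + 11)/6 = 36/6 = 6; σ²_B = ((11−1)/6)² = 2.778
te_C = (6 + 4·9 + 24)/6 = 66/6 = 11; σ²_C = ((24−6)/6)² = 9.000
te_D = (1 + 4·2 + 15)/6 = 24/6 = 4; σ²_D = ((15−1)/6)² = 5.444
te_E = (1 + 4·2 + 15)/6 = 24/6 = 4; σ²_E = ((15−1)/6)² = 5.444
te_F = (1 + 4·2 + 3)/6 = 12/6 = 2; σ²_F = ((3−1)/6)² = 0.111

Forward pass:
ES_A = 0; EF_A = 4
ES_B = 0; EF_B = 6
ES_C = max(EF_A=4, EF_B=6) = 6; EF_C = 6+11 = 17
ES_D = 4; EF_D = 4+4 = 8
ES_E = max(EF_A=4, EF_B=6) = 6; EF_E = 6+4 = 10
ES_F = max(EF_A=4, EF_C=17, EF_D=8, EF_E=10) = 17; EF_F = 17+2 = 19
Expected project duration μ = 19 days. Critical path: B → C → F.

Variance along critical path = 2.778 + 9.000 + 0.111 = 11.889; σ = √11.889 = 3.448 days.
Z = (22 − 19) / 3.448 = 0.870
P(T ≤ 22) = Φ(0.870) ≈ 0.808

0.808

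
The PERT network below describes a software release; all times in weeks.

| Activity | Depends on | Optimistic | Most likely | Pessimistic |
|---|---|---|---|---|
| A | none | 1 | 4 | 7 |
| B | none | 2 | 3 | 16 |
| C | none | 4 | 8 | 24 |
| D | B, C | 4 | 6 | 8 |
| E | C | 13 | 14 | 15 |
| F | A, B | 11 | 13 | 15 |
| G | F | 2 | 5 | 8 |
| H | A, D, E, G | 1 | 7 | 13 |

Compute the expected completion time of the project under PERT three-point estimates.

31 weeks

te_A = (1 + 4·4 + 7)/6 = 24/6 = 4
te_B = (2 + 4·3 + 16)/6 = 30/6 = 5
te_C = (4 + 4·8 + 24)/6 = 60/6 = 10
te_D = (4 + 4·6 + 8)/6 = 36/6 = 6
te_E = (13 + 4·14 + 15)/6 = 84/6 = 14
te_F = (11 + 4·13 + 15)/6 = 78/6 = 13
te_G = (2 + 4·5 + 8)/6 = 30/6 = 5
te_H = (1 + 4·7 + 13)/6 = 42/6 = 7

Forward pass:
ES_A = 0; EF_A = 4
ES_B = 0; EF_B = 5
ES_C = 0; EF_C = 10
ES_D = max(EF_B=5, EF_C=10) = 10; EF_D = 10+6 = 16
ES_E = 10; EF_E = 10+14 = 24
ES_F = max(EF_A=4, EF_B=5) = 5; EF_F = 5+13 = 18
ES_G = 18; EF_G = 18+5 = 23
ES_H = max(EF_A=4, EF_D=16, EF_E=24, EF_G=23) = 24; EF_H = 24+7 = 31
Expected project duration μ = 31 weeks. Critical path: C → E → H.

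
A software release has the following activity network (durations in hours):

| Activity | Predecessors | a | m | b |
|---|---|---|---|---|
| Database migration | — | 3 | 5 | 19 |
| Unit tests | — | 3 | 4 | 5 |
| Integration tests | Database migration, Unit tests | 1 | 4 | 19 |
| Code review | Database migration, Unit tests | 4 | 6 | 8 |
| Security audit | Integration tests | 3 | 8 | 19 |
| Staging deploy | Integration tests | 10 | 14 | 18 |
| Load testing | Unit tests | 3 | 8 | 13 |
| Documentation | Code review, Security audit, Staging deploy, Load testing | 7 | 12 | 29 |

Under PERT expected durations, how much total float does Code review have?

te_Database migration = (3 + 4·5 + 19)/6 = 42/6 = 7
te_Unit tests = (3 + 4·4 + 5)/6 = 24/6 = 4
te_Integration tests = (1 + 4·4 + 19)/6 = 36/6 = 6
te_Code review = (4 + 4·6 + 8)/6 = 36/6 = 6
te_Security audit = (3 + 4·8 + 19)/6 = 54/6 = 9
te_Staging deploy = (10 + 4·14 + 18)/6 = 84/6 = 14
te_Load testing = (3 + 4·8 + 13)/6 = 48/6 = 8
te_Documentation = (7 + 4·12 + 29)/6 = 84/6 = 14

Forward pass:
ES_Database migration = 0; EF_Database migration = 7
ES_Unit tests = 0; EF_Unit tests = 4
ES_Integration tests = max(EF_Database migration=7, EF_Unit tests=4) = 7; EF_Integration tests = 7+6 = 13
ES_Code review = max(EF_Database migration=7, EF_Unit tests=4) = 7; EF_Code review = 7+6 = 13
ES_Security audit = 13; EF_Security audit = 13+9 = 22
ES_Staging deploy = 13; EF_Staging deploy = 13+14 = 27
ES_Load testing = 4; EF_Load testing = 4+8 = 12
ES_Documentation = max(EF_Code review=13, EF_Security audit=22, EF_Staging deploy=27, EF_Load testing=12) = 27; EF_Documentation = 27+14 = 41
Expected project duration μ = 41 hours. Critical path: Database migration → Integration tests → Staging deploy → Documentation.

Backward pass:
LF_Documentation = 41; LS_Documentation = 41−14 = 27
LF_Load testing = LS_Documentation = 27; LS_Load testing = 27−8 = 19
LF_Staging deploy = LS_Documentation = 27; LS_Staging deploy = 27−14 = 13
LF_Security audit = LS_Documentation = 27; LS_Security audit = 27−9 = 18
LF_Code review = LS_Documentation = 27; LS_Code review = 27−6 = 21
LF_Integration tests = min(LS_Security audit=18, LS_Staging deploy=13) = 13; LS_Integration tests = 13−6 = 7
LF_Unit tests = min(LS_Integration tests=7, LS_Code review=21, LS_Load testing=19) = 7; LS_Unit tests = 7−4 = 3
LF_Database migration = min(LS_Integration tests=7, LS_Code review=21) = 7; LS_Database migration = 7−7 = 0
Slack_Code review = LS_Code review − ES_Code review = 21 − 7 = 14

14 hours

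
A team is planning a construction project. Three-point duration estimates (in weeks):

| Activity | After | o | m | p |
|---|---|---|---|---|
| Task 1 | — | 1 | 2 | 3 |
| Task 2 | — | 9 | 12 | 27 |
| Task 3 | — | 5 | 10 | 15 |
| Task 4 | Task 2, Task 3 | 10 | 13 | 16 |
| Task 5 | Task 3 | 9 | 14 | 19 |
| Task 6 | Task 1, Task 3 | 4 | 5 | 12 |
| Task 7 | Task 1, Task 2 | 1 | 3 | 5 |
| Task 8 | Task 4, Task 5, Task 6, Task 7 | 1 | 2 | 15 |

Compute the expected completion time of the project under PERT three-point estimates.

te_Task 1 = (1 + 4·2 + 3)/6 = 12/6 = 2
te_Task 2 = (9 + 4·12 + 27)/6 = 84/6 = 14
te_Task 3 = (5 + 4·10 + 15)/6 = 60/6 = 10
te_Task 4 = (10 + 4·13 + 16)/6 = 78/6 = 13
te_Task 5 = (9 + 4·14 + 19)/6 = 84/6 = 14
te_Task 6 = (4 + 4·5 + 12)/6 = 36/6 = 6
te_Task 7 = (1 + 4·3 + 5)/6 = 18/6 = 3
te_Task 8 = (1 + 4·2 + 15)/6 = 24/6 = 4

Forward pass:
ES_Task 1 = 0; EF_Task 1 = 2
ES_Task 2 = 0; EF_Task 2 = 14
ES_Task 3 = 0; EF_Task 3 = 10
ES_Task 4 = max(EF_Task 2=14, EF_Task 3=10) = 14; EF_Task 4 = 14+13 = 27
ES_Task 5 = 10; EF_Task 5 = 10+14 = 24
ES_Task 6 = max(EF_Task 1=2, EF_Task 3=10) = 10; EF_Task 6 = 10+6 = 16
ES_Task 7 = max(EF_Task 1=2, EF_Task 2=14) = 14; EF_Task 7 = 14+3 = 17
ES_Task 8 = max(EF_Task 4=27, EF_Task 5=24, EF_Task 6=16, EF_Task 7=17) = 27; EF_Task 8 = 27+4 = 31
Expected project duration μ = 31 weeks. Critical path: Task 2 → Task 4 → Task 8.

31 weeks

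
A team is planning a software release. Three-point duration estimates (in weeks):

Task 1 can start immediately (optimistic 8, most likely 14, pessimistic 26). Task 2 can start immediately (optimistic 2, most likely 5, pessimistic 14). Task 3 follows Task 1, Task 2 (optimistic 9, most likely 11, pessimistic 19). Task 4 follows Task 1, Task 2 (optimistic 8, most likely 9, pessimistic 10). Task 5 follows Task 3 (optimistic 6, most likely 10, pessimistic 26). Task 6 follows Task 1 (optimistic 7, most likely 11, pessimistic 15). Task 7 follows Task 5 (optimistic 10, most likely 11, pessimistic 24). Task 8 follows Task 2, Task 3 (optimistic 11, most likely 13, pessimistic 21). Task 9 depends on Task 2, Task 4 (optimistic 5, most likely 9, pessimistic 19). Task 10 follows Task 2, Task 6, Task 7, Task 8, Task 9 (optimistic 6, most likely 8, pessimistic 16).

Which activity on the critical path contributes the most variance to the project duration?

te_Task 1 = (8 + 4·14 + 26)/6 = 90/6 = 15; σ²_Task 1 = ((26−8)/6)² = 9.000
te_Task 2 = (2 + 4·5 + 14)/6 = 36/6 = 6; σ²_Task 2 = ((14−2)/6)² = 4.000
te_Task 3 = (9 + 4·11 + 19)/6 = 72/6 = 12; σ²_Task 3 = ((19−9)/6)² = 2.778
te_Task 4 = (8 + 4·9 + 10)/6 = 54/6 = 9; σ²_Task 4 = ((10−8)/6)² = 0.111
te_Task 5 = (6 + 4·10 + 26)/6 = 72/6 = 12; σ²_Task 5 = ((26−6)/6)² = 11.111
te_Task 6 = (7 + 4·11 + 15)/6 = 66/6 = 11; σ²_Task 6 = ((15−7)/6)² = 1.778
te_Task 7 = (10 + 4·11 + 24)/6 = 78/6 = 13; σ²_Task 7 = ((24−10)/6)² = 5.444
te_Task 8 = (11 + 4·13 + 21)/6 = 84/6 = 14; σ²_Task 8 = ((21−11)/6)² = 2.778
te_Task 9 = (5 + 4·9 + 19)/6 = 60/6 = 10; σ²_Task 9 = ((19−5)/6)² = 5.444
te_Task 10 = (6 + 4·8 + 16)/6 = 54/6 = 9; σ²_Task 10 = ((16−6)/6)² = 2.778

Forward pass:
ES_Task 1 = 0; EF_Task 1 = 15
ES_Task 2 = 0; EF_Task 2 = 6
ES_Task 3 = max(EF_Task 1=15, EF_Task 2=6) = 15; EF_Task 3 = 15+12 = 27
ES_Task 4 = max(EF_Task 1=15, EF_Task 2=6) = 15; EF_Task 4 = 15+9 = 24
ES_Task 5 = 27; EF_Task 5 = 27+12 = 39
ES_Task 6 = 15; EF_Task 6 = 15+11 = 26
ES_Task 7 = 39; EF_Task 7 = 39+13 = 52
ES_Task 8 = max(EF_Task 2=6, EF_Task 3=27) = 27; EF_Task 8 = 27+14 = 41
ES_Task 9 = max(EF_Task 2=6, EF_Task 4=24) = 24; EF_Task 9 = 24+10 = 34
ES_Task 10 = max(EF_Task 2=6, EF_Task 6=26, EF_Task 7=52, EF_Task 8=41, EF_Task 9=34) = 52; EF_Task 10 = 52+9 = 61
Expected project duration μ = 61 weeks. Critical path: Task 1 → Task 3 → Task 5 → Task 7 → Task 10.

Variances on critical path: σ²_Task 1=9.000, σ²_Task 3=2.778, σ²_Task 5=11.111, σ²_Task 7=5.444, σ²_Task 10=2.778.
Largest is σ²_Task 5 = 11.111.

Task 5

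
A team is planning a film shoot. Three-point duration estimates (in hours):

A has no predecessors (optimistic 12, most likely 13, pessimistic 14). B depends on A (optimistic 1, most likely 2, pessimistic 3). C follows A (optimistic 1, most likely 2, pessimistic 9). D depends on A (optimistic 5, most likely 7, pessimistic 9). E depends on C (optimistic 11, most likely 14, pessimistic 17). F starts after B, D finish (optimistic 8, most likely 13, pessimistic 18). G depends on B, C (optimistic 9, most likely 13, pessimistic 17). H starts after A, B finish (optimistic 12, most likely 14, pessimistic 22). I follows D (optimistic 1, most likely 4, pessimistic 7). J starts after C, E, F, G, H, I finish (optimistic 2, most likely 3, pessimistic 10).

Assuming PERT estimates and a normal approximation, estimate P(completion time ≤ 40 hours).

0.908

te_A = (12 + 4·13 + 14)/6 = 78/6 = 13; σ²_A = ((14−12)/6)² = 0.111
te_B = (1 + 4·2 + 3)/6 = 12/6 = 2; σ²_B = ((3−1)/6)² = 0.111
te_C = (1 + 4·2 + 9)/6 = 18/6 = 3; σ²_C = ((9−1)/6)² = 1.778
te_D = (5 + 4·7 + 9)/6 = 42/6 = 7; σ²_D = ((9−5)/6)² = 0.444
te_E = (11 + 4·14 + 17)/6 = 84/6 = 14; σ²_E = ((17−11)/6)² = 1.000
te_F = (8 + 4·13 + 18)/6 = 78/6 = 13; σ²_F = ((18−8)/6)² = 2.778
te_G = (9 + 4·13 + 17)/6 = 78/6 = 13; σ²_G = ((17−9)/6)² = 1.778
te_H = (12 + 4·14 + 22)/6 = 90/6 = 15; σ²_H = ((22−12)/6)² = 2.778
te_I = (1 + 4·4 + 7)/6 = 24/6 = 4; σ²_I = ((7−1)/6)² = 1.000
te_J = (2 + 4·3 + 10)/6 = 24/6 = 4; σ²_J = ((10−2)/6)² = 1.778

Forward pass:
ES_A = 0; EF_A = 13
ES_B = 13; EF_B = 13+2 = 15
ES_C = 13; EF_C = 13+3 = 16
ES_D = 13; EF_D = 13+7 = 20
ES_E = 16; EF_E = 16+14 = 30
ES_F = max(EF_B=15, EF_D=20) = 20; EF_F = 20+13 = 33
ES_G = max(EF_B=15, EF_C=16) = 16; EF_G = 16+13 = 29
ES_H = max(EF_A=13, EF_B=15) = 15; EF_H = 15+15 = 30
ES_I = 20; EF_I = 20+4 = 24
ES_J = max(EF_C=16, EF_E=30, EF_F=33, EF_G=29, EF_H=30, EF_I=24) = 33; EF_J = 33+4 = 37
Expected project duration μ = 37 hours. Critical path: A → D → F → J.

Variance along critical path = 0.111 + 0.444 + 2.778 + 1.778 = 5.111; σ = √5.111 = 2.261 hours.
Z = (40 − 37) / 2.261 = 1.327
P(T ≤ 40) = Φ(1.327) ≈ 0.908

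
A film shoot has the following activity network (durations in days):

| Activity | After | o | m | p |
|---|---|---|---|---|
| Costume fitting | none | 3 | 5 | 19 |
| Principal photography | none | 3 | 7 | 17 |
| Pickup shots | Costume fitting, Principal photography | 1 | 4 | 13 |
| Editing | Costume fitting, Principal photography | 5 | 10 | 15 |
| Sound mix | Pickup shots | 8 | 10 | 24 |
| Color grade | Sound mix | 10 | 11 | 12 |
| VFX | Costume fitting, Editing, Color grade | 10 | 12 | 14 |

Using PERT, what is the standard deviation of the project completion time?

4.14 days

te_Costume fitting = (3 + 4·5 + 19)/6 = 42/6 = 7; σ²_Costume fitting = ((19−3)/6)² = 7.111
te_Principal photography = (3 + 4·7 + 17)/6 = 48/6 = 8; σ²_Principal photography = ((17−3)/6)² = 5.444
te_Pickup shots = (1 + 4·4 + 13)/6 = 30/6 = 5; σ²_Pickup shots = ((13−1)/6)² = 4.000
te_Editing = (5 + 4·10 + 15)/6 = 60/6 = 10; σ²_Editing = ((15−5)/6)² = 2.778
te_Sound mix = (8 + 4·10 + 24)/6 = 72/6 = 12; σ²_Sound mix = ((24−8)/6)² = 7.111
te_Color grade = (10 + 4·11 + 12)/6 = 66/6 = 11; σ²_Color grade = ((12−10)/6)² = 0.111
te_VFX = (10 + 4·12 + 14)/6 = 72/6 = 12; σ²_VFX = ((14−10)/6)² = 0.444

Forward pass:
ES_Costume fitting = 0; EF_Costume fitting = 7
ES_Principal photography = 0; EF_Principal photography = 8
ES_Pickup shots = max(EF_Costume fitting=7, EF_Principal photography=8) = 8; EF_Pickup shots = 8+5 = 13
ES_Editing = max(EF_Costume fitting=7, EF_Principal photography=8) = 8; EF_Editing = 8+10 = 18
ES_Sound mix = 13; EF_Sound mix = 13+12 = 25
ES_Color grade = 25; EF_Color grade = 25+11 = 36
ES_VFX = max(EF_Costume fitting=7, EF_Editing=18, EF_Color grade=36) = 36; EF_VFX = 36+12 = 48
Expected project duration μ = 48 days. Critical path: Principal photography → Pickup shots → Sound mix → Color grade → VFX.

Variance along critical path = 5.444 + 4.000 + 7.111 + 0.111 + 0.444 = 17.111
σ = √17.111 = 4.137 days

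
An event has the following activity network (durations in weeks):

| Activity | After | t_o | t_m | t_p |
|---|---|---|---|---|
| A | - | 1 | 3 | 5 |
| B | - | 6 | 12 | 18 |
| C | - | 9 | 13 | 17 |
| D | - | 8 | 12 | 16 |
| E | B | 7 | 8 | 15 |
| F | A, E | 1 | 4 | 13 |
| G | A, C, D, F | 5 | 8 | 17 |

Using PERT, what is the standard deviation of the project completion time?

3.71 weeks

te_A = (1 + 4·3 + 5)/6 = 18/6 = 3; σ²_A = ((5−1)/6)² = 0.444
te_B = (6 + 4·12 + 18)/6 = 72/6 = 12; σ²_B = ((18−6)/6)² = 4.000
te_C = (9 + 4·13 + 17)/6 = 78/6 = 13; σ²_C = ((17−9)/6)² = 1.778
te_D = (8 + 4·12 + 16)/6 = 72/6 = 12; σ²_D = ((16−8)/6)² = 1.778
te_E = (7 + 4·8 + 15)/6 = 54/6 = 9; σ²_E = ((15−7)/6)² = 1.778
te_F = (1 + 4·4 + 13)/6 = 30/6 = 5; σ²_F = ((13−1)/6)² = 4.000
te_G = (5 + 4·8 + 17)/6 = 54/6 = 9; σ²_G = ((17−5)/6)² = 4.000

Forward pass:
ES_A = 0; EF_A = 3
ES_B = 0; EF_B = 12
ES_C = 0; EF_C = 13
ES_D = 0; EF_D = 12
ES_E = 12; EF_E = 12+9 = 21
ES_F = max(EF_A=3, EF_E=21) = 21; EF_F = 21+5 = 26
ES_G = max(EF_A=3, EF_C=13, EF_D=12, EF_F=26) = 26; EF_G = 26+9 = 35
Expected project duration μ = 35 weeks. Critical path: B → E → F → G.

Variance along critical path = 4.000 + 1.778 + 4.000 + 4.000 = 13.778
σ = √13.778 = 3.712 weeks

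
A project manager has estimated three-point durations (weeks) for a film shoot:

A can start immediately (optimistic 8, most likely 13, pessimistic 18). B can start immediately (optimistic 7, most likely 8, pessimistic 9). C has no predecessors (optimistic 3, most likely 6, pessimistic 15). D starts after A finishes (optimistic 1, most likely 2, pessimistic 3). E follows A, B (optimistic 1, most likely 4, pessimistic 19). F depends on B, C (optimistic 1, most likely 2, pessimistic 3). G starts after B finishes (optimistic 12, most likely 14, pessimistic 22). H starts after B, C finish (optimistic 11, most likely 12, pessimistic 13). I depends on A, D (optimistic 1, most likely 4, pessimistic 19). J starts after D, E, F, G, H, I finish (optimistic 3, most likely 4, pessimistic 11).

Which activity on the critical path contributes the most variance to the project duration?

te_A = (8 + 4·13 + 18)/6 = 78/6 = 13; σ²_A = ((18−8)/6)² = 2.778
te_B = (7 + 4·8 + 9)/6 = 48/6 = 8; σ²_B = ((9−7)/6)² = 0.111
te_C = (3 + 4·6 + 15)/6 = 42/6 = 7; σ²_C = ((15−3)/6)² = 4.000
te_D = (1 + 4·2 + 3)/6 = 12/6 = 2; σ²_D = ((3−1)/6)² = 0.111
te_E = (1 + 4·4 + 19)/6 = 36/6 = 6; σ²_E = ((19−1)/6)² = 9.000
te_F = (1 + 4·2 + 3)/6 = 12/6 = 2; σ²_F = ((3−1)/6)² = 0.111
te_G = (12 + 4·14 + 22)/6 = 90/6 = 15; σ²_G = ((22−12)/6)² = 2.778
te_H = (11 + 4·12 + 13)/6 = 72/6 = 12; σ²_H = ((13−11)/6)² = 0.111
te_I = (1 + 4·4 + 19)/6 = 36/6 = 6; σ²_I = ((19−1)/6)² = 9.000
te_J = (3 + 4·4 + 11)/6 = 30/6 = 5; σ²_J = ((11−3)/6)² = 1.778

Forward pass:
ES_A = 0; EF_A = 13
ES_B = 0; EF_B = 8
ES_C = 0; EF_C = 7
ES_D = 13; EF_D = 13+2 = 15
ES_E = max(EF_A=13, EF_B=8) = 13; EF_E = 13+6 = 19
ES_F = max(EF_B=8, EF_C=7) = 8; EF_F = 8+2 = 10
ES_G = 8; EF_G = 8+15 = 23
ES_H = max(EF_B=8, EF_C=7) = 8; EF_H = 8+12 = 20
ES_I = max(EF_A=13, EF_D=15) = 15; EF_I = 15+6 = 21
ES_J = max(EF_D=15, EF_E=19, EF_F=10, EF_G=23, EF_H=20, EF_I=21) = 23; EF_J = 23+5 = 28
Expected project duration μ = 28 weeks. Critical path: B → G → J.

Variances on critical path: σ²_B=0.111, σ²_G=2.778, σ²_J=1.778.
Largest is σ²_G = 2.778.

G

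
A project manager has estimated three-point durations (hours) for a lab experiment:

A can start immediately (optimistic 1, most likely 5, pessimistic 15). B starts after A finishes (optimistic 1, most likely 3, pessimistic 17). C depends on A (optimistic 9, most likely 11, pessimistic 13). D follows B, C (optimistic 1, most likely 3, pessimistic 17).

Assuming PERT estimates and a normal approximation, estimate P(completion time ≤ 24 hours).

te_A = (1 + 4·5 + 15)/6 = 36/6 = 6; σ²_A = ((15−1)/6)² = 5.444
te_B = (1 + 4·3 + 17)/6 = 30/6 = 5; σ²_B = ((17−1)/6)² = 7.111
te_C = (9 + 4·11 + 13)/6 = 66/6 = 11; σ²_C = ((13−9)/6)² = 0.444
te_D = (1 + 4·3 + 17)/6 = 30/6 = 5; σ²_D = ((17−1)/6)² = 7.111

Forward pass:
ES_A = 0; EF_A = 6
ES_B = 6; EF_B = 6+5 = 11
ES_C = 6; EF_C = 6+11 = 17
ES_D = max(EF_B=11, EF_C=17) = 17; EF_D = 17+5 = 22
Expected project duration μ = 22 hours. Critical path: A → C → D.

Variance along critical path = 5.444 + 0.444 + 7.111 = 13.000; σ = √13.000 = 3.606 hours.
Z = (24 − 22) / 3.606 = 0.555
P(T ≤ 24) = Φ(0.555) ≈ 0.710

0.710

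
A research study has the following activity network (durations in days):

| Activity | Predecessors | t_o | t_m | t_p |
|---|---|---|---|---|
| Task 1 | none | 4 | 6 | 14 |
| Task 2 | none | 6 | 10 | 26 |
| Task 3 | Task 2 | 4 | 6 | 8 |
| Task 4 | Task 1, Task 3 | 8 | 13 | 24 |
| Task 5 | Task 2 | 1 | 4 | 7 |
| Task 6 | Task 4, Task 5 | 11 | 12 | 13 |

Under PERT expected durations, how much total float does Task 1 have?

te_Task 1 = (4 + 4·6 + 14)/6 = 42/6 = 7
te_Task 2 = (6 + 4·10 + 26)/6 = 72/6 = 12
te_Task 3 = (4 + 4·6 + 8)/6 = 36/6 = 6
te_Task 4 = (8 + 4·13 + 24)/6 = 84/6 = 14
te_Task 5 = (1 + 4·4 + 7)/6 = 24/6 = 4
te_Task 6 = (11 + 4·12 + 13)/6 = 72/6 = 12

Forward pass:
ES_Task 1 = 0; EF_Task 1 = 7
ES_Task 2 = 0; EF_Task 2 = 12
ES_Task 3 = 12; EF_Task 3 = 12+6 = 18
ES_Task 4 = max(EF_Task 1=7, EF_Task 3=18) = 18; EF_Task 4 = 18+14 = 32
ES_Task 5 = 12; EF_Task 5 = 12+4 = 16
ES_Task 6 = max(EF_Task 4=32, EF_Task 5=16) = 32; EF_Task 6 = 32+12 = 44
Expected project duration μ = 44 days. Critical path: Task 2 → Task 3 → Task 4 → Task 6.

Backward pass:
LF_Task 6 = 44; LS_Task 6 = 44−12 = 32
LF_Task 5 = LS_Task 6 = 32; LS_Task 5 = 32−4 = 28
LF_Task 4 = LS_Task 6 = 32; LS_Task 4 = 32−14 = 18
LF_Task 3 = LS_Task 4 = 18; LS_Task 3 = 18−6 = 12
LF_Task 2 = min(LS_Task 3=12, LS_Task 5=28) = 12; LS_Task 2 = 12−12 = 0
LF_Task 1 = LS_Task 4 = 18; LS_Task 1 = 18−7 = 11
Slack_Task 1 = LS_Task 1 − ES_Task 1 = 11 − 0 = 11

11 days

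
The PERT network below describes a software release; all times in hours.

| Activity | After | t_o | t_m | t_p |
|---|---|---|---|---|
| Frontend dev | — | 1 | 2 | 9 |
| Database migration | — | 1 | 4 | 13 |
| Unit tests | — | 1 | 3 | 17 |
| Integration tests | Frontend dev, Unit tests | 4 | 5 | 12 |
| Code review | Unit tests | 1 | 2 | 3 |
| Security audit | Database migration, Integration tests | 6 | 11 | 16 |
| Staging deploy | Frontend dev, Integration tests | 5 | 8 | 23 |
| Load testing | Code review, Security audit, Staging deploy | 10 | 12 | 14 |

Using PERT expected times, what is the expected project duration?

te_Frontend dev = (1 + 4·2 + 9)/6 = 18/6 = 3
te_Database migration = (1 + 4·4 + 13)/6 = 30/6 = 5
te_Unit tests = (1 + 4·3 + 17)/6 = 30/6 = 5
te_Integration tests = (4 + 4·5 + 12)/6 = 36/6 = 6
te_Code review = (1 + 4·2 + 3)/6 = 12/6 = 2
te_Security audit = (6 + 4·11 + 16)/6 = 66/6 = 11
te_Staging deploy = (5 + 4·8 + 23)/6 = 60/6 = 10
te_Load testing = (10 + 4·12 + 14)/6 = 72/6 = 12

Forward pass:
ES_Frontend dev = 0; EF_Frontend dev = 3
ES_Database migration = 0; EF_Database migration = 5
ES_Unit tests = 0; EF_Unit tests = 5
ES_Integration tests = max(EF_Frontend dev=3, EF_Unit tests=5) = 5; EF_Integration tests = 5+6 = 11
ES_Code review = 5; EF_Code review = 5+2 = 7
ES_Security audit = max(EF_Database migration=5, EF_Integration tests=11) = 11; EF_Security audit = 11+11 = 22
ES_Staging deploy = max(EF_Frontend dev=3, EF_Integration tests=11) = 11; EF_Staging deploy = 11+10 = 21
ES_Load testing = max(EF_Code review=7, EF_Security audit=22, EF_Staging deploy=21) = 22; EF_Load testing = 22+12 = 34
Expected project duration μ = 34 hours. Critical path: Unit tests → Integration tests → Security audit → Load testing.

34 hours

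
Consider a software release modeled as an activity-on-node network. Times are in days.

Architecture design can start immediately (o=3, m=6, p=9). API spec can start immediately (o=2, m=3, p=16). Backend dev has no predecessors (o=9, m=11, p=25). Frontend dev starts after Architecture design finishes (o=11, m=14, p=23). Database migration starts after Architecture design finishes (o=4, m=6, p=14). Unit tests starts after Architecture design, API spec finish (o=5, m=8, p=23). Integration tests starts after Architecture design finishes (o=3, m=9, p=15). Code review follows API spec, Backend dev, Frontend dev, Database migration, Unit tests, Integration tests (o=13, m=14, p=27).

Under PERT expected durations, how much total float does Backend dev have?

8 days

te_Architecture design = (3 + 4·6 + 9)/6 = 36/6 = 6
te_API spec = (2 + 4·3 + 16)/6 = 30/6 = 5
te_Backend dev = (9 + 4·11 + 25)/6 = 78/6 = 13
te_Frontend dev = (11 + 4·14 + 23)/6 = 90/6 = 15
te_Database migration = (4 + 4·6 + 14)/6 = 42/6 = 7
te_Unit tests = (5 + 4·8 + 23)/6 = 60/6 = 10
te_Integration tests = (3 + 4·9 + 15)/6 = 54/6 = 9
te_Code review = (13 + 4·14 + 27)/6 = 96/6 = 16

Forward pass:
ES_Architecture design = 0; EF_Architecture design = 6
ES_API spec = 0; EF_API spec = 5
ES_Backend dev = 0; EF_Backend dev = 13
ES_Frontend dev = 6; EF_Frontend dev = 6+15 = 21
ES_Database migration = 6; EF_Database migration = 6+7 = 13
ES_Unit tests = max(EF_Architecture design=6, EF_API spec=5) = 6; EF_Unit tests = 6+10 = 16
ES_Integration tests = 6; EF_Integration tests = 6+9 = 15
ES_Code review = max(EF_API spec=5, EF_Backend dev=13, EF_Frontend dev=21, EF_Database migration=13, EF_Unit tests=16, EF_Integration tests=15) = 21; EF_Code review = 21+16 = 37
Expected project duration μ = 37 days. Critical path: Architecture design → Frontend dev → Code review.

Backward pass:
LF_Code review = 37; LS_Code review = 37−16 = 21
LF_Integration tests = LS_Code review = 21; LS_Integration tests = 21−9 = 12
LF_Unit tests = LS_Code review = 21; LS_Unit tests = 21−10 = 11
LF_Database migration = LS_Code review = 21; LS_Database migration = 21−7 = 14
LF_Frontend dev = LS_Code review = 21; LS_Frontend dev = 21−15 = 6
LF_Backend dev = LS_Code review = 21; LS_Backend dev = 21−13 = 8
LF_API spec = min(LS_Unit tests=11, LS_Code review=21) = 11; LS_API spec = 11−5 = 6
LF_Architecture design = min(LS_Frontend dev=6, LS_Database migration=14, LS_Unit tests=11, LS_Integration tests=12) = 6; LS_Architecture design = 6−6 = 0
Slack_Backend dev = LS_Backend dev − ES_Backend dev = 8 − 0 = 8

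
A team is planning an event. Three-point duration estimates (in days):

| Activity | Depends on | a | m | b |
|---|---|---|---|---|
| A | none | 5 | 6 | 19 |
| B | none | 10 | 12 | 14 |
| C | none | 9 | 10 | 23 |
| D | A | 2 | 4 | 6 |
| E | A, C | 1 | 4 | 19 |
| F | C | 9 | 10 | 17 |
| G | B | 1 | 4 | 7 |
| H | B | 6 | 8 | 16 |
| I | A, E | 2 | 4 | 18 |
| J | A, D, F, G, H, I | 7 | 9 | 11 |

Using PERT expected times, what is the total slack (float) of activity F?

1 days

te_A = (5 + 4·6 + 19)/6 = 48/6 = 8
te_B = (10 + 4·12 + 14)/6 = 72/6 = 12
te_C = (9 + 4·10 + 23)/6 = 72/6 = 12
te_D = (2 + 4·4 + 6)/6 = 24/6 = 4
te_E = (1 + 4·4 + 19)/6 = 36/6 = 6
te_F = (9 + 4·10 + 17)/6 = 66/6 = 11
te_G = (1 + 4·4 + 7)/6 = 24/6 = 4
te_H = (6 + 4·8 + 16)/6 = 54/6 = 9
te_I = (2 + 4·4 + 18)/6 = 36/6 = 6
te_J = (7 + 4·9 + 11)/6 = 54/6 = 9

Forward pass:
ES_A = 0; EF_A = 8
ES_B = 0; EF_B = 12
ES_C = 0; EF_C = 12
ES_D = 8; EF_D = 8+4 = 12
ES_E = max(EF_A=8, EF_C=12) = 12; EF_E = 12+6 = 18
ES_F = 12; EF_F = 12+11 = 23
ES_G = 12; EF_G = 12+4 = 16
ES_H = 12; EF_H = 12+9 = 21
ES_I = max(EF_A=8, EF_E=18) = 18; EF_I = 18+6 = 24
ES_J = max(EF_A=8, EF_D=12, EF_F=23, EF_G=16, EF_H=21, EF_I=24) = 24; EF_J = 24+9 = 33
Expected project duration μ = 33 days. Critical path: C → E → I → J.

Backward pass:
LF_J = 33; LS_J = 33−9 = 24
LF_I = LS_J = 24; LS_I = 24−6 = 18
LF_H = LS_J = 24; LS_H = 24−9 = 15
LF_G = LS_J = 24; LS_G = 24−4 = 20
LF_F = LS_J = 24; LS_F = 24−11 = 13
LF_E = LS_I = 18; LS_E = 18−6 = 12
LF_D = LS_J = 24; LS_D = 24−4 = 20
LF_C = min(LS_E=12, LS_F=13) = 12; LS_C = 12−12 = 0
LF_B = min(LS_G=20, LS_H=15) = 15; LS_B = 15−12 = 3
LF_A = min(LS_D=20, LS_E=12, LS_I=18, LS_J=24) = 12; LS_A = 12−8 = 4
Slack_F = LS_F − ES_F = 13 − 12 = 1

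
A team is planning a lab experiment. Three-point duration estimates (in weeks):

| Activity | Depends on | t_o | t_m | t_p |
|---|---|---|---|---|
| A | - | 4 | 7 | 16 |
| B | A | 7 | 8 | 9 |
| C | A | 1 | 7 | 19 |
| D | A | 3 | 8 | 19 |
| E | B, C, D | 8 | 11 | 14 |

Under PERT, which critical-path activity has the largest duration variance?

D

te_A = (4 + 4·7 + 16)/6 = 48/6 = 8; σ²_A = ((16−4)/6)² = 4.000
te_B = (7 + 4·8 + 9)/6 = 48/6 = 8; σ²_B = ((9−7)/6)² = 0.111
te_C = (1 + 4·7 + 19)/6 = 48/6 = 8; σ²_C = ((19−1)/6)² = 9.000
te_D = (3 + 4·8 + 19)/6 = 54/6 = 9; σ²_D = ((19−3)/6)² = 7.111
te_E = (8 + 4·11 + 14)/6 = 66/6 = 11; σ²_E = ((14−8)/6)² = 1.000

Forward pass:
ES_A = 0; EF_A = 8
ES_B = 8; EF_B = 8+8 = 16
ES_C = 8; EF_C = 8+8 = 16
ES_D = 8; EF_D = 8+9 = 17
ES_E = max(EF_B=16, EF_C=16, EF_D=17) = 17; EF_E = 17+11 = 28
Expected project duration μ = 28 weeks. Critical path: A → D → E.

Variances on critical path: σ²_A=4.000, σ²_D=7.111, σ²_E=1.000.
Largest is σ²_D = 7.111.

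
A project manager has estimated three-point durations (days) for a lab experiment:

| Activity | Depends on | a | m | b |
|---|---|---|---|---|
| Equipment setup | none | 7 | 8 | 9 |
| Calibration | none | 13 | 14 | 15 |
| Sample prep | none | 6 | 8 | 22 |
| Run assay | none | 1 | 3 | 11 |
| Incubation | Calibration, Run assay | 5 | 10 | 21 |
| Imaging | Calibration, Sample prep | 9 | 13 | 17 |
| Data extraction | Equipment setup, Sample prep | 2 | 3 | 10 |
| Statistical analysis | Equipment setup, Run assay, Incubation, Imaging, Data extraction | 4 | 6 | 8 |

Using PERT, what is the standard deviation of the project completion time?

te_Equipment setup = (7 + 4·8 + 9)/6 = 48/6 = 8; σ²_Equipment setup = ((9−7)/6)² = 0.111
te_Calibration = (13 + 4·14 + 15)/6 = 84/6 = 14; σ²_Calibration = ((15−13)/6)² = 0.111
te_Sample prep = (6 + 4·8 + 22)/6 = 60/6 = 10; σ²_Sample prep = ((22−6)/6)² = 7.111
te_Run assay = (1 + 4·3 + 11)/6 = 24/6 = 4; σ²_Run assay = ((11−1)/6)² = 2.778
te_Incubation = (5 + 4·10 + 21)/6 = 66/6 = 11; σ²_Incubation = ((21−5)/6)² = 7.111
te_Imaging = (9 + 4·13 + 17)/6 = 78/6 = 13; σ²_Imaging = ((17−9)/6)² = 1.778
te_Data extraction = (2 + 4·3 + 10)/6 = 24/6 = 4; σ²_Data extraction = ((10−2)/6)² = 1.778
te_Statistical analysis = (4 + 4·6 + 8)/6 = 36/6 = 6; σ²_Statistical analysis = ((8−4)/6)² = 0.444

Forward pass:
ES_Equipment setup = 0; EF_Equipment setup = 8
ES_Calibration = 0; EF_Calibration = 14
ES_Sample prep = 0; EF_Sample prep = 10
ES_Run assay = 0; EF_Run assay = 4
ES_Incubation = max(EF_Calibration=14, EF_Run assay=4) = 14; EF_Incubation = 14+11 = 25
ES_Imaging = max(EF_Calibration=14, EF_Sample prep=10) = 14; EF_Imaging = 14+13 = 27
ES_Data extraction = max(EF_Equipment setup=8, EF_Sample prep=10) = 10; EF_Data extraction = 10+4 = 14
ES_Statistical analysis = max(EF_Equipment setup=8, EF_Run assay=4, EF_Incubation=25, EF_Imaging=27, EF_Data extraction=14) = 27; EF_Statistical analysis = 27+6 = 33
Expected project duration μ = 33 days. Critical path: Calibration → Imaging → Statistical analysis.

Variance along critical path = 0.111 + 1.778 + 0.444 = 2.333
σ = √2.333 = 1.528 days

1.53 days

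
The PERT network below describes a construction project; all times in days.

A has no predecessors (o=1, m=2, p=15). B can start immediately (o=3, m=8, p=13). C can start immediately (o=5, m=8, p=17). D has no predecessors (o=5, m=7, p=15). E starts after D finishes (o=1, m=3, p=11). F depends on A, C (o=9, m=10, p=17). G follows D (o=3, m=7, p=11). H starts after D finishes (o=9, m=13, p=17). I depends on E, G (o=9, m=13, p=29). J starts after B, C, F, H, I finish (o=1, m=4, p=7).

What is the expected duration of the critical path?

te_A = (1 + 4·2 + 15)/6 = 24/6 = 4
te_B = (3 + 4·8 + 13)/6 = 48/6 = 8
te_C = (5 + 4·8 + 17)/6 = 54/6 = 9
te_D = (5 + 4·7 + 15)/6 = 48/6 = 8
te_E = (1 + 4·3 + 11)/6 = 24/6 = 4
te_F = (9 + 4·10 + 17)/6 = 66/6 = 11
te_G = (3 + 4·7 + 11)/6 = 42/6 = 7
te_H = (9 + 4·13 + 17)/6 = 78/6 = 13
te_I = (9 + 4·13 + 29)/6 = 90/6 = 15
te_J = (1 + 4·4 + 7)/6 = 24/6 = 4

Forward pass:
ES_A = 0; EF_A = 4
ES_B = 0; EF_B = 8
ES_C = 0; EF_C = 9
ES_D = 0; EF_D = 8
ES_E = 8; EF_E = 8+4 = 12
ES_F = max(EF_A=4, EF_C=9) = 9; EF_F = 9+11 = 20
ES_G = 8; EF_G = 8+7 = 15
ES_H = 8; EF_H = 8+13 = 21
ES_I = max(EF_E=12, EF_G=15) = 15; EF_I = 15+15 = 30
ES_J = max(EF_B=8, EF_C=9, EF_F=20, EF_H=21, EF_I=30) = 30; EF_J = 30+4 = 34
Expected project duration μ = 34 days. Critical path: D → G → I → J.

34 days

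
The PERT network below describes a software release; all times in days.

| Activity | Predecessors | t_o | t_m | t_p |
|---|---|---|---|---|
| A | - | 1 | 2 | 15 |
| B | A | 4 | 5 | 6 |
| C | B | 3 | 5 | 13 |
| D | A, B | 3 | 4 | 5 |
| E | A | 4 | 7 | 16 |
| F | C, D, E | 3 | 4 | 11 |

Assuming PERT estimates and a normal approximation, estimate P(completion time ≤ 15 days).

0.058

te_A = (1 + 4·2 + 15)/6 = 24/6 = 4; σ²_A = ((15−1)/6)² = 5.444
te_B = (4 + 4·5 + 6)/6 = 30/6 = 5; σ²_B = ((6−4)/6)² = 0.111
te_C = (3 + 4·5 + 13)/6 = 36/6 = 6; σ²_C = ((13−3)/6)² = 2.778
te_D = (3 + 4·4 + 5)/6 = 24/6 = 4; σ²_D = ((5−3)/6)² = 0.111
te_E = (4 + 4·7 + 16)/6 = 48/6 = 8; σ²_E = ((16−4)/6)² = 4.000
te_F = (3 + 4·4 + 11)/6 = 30/6 = 5; σ²_F = ((11−3)/6)² = 1.778

Forward pass:
ES_A = 0; EF_A = 4
ES_B = 4; EF_B = 4+5 = 9
ES_C = 9; EF_C = 9+6 = 15
ES_D = max(EF_A=4, EF_B=9) = 9; EF_D = 9+4 = 13
ES_E = 4; EF_E = 4+8 = 12
ES_F = max(EF_C=15, EF_D=13, EF_E=12) = 15; EF_F = 15+5 = 20
Expected project duration μ = 20 days. Critical path: A → B → C → F.

Variance along critical path = 5.444 + 0.111 + 2.778 + 1.778 = 10.111; σ = √10.111 = 3.180 days.
Z = (15 − 20) / 3.180 = -1.572
P(T ≤ 15) = Φ(-1.572) ≈ 0.058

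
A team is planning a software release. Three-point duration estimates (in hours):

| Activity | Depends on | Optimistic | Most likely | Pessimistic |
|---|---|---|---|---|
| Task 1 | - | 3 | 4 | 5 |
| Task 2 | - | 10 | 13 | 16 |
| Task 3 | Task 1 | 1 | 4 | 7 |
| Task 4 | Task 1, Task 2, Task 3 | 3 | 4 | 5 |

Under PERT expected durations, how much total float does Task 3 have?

te_Task 1 = (3 + 4·4 + 5)/6 = 24/6 = 4
te_Task 2 = (10 + 4·13 + 16)/6 = 78/6 = 13
te_Task 3 = (1 + 4·4 + 7)/6 = 24/6 = 4
te_Task 4 = (3 + 4·4 + 5)/6 = 24/6 = 4

Forward pass:
ES_Task 1 = 0; EF_Task 1 = 4
ES_Task 2 = 0; EF_Task 2 = 13
ES_Task 3 = 4; EF_Task 3 = 4+4 = 8
ES_Task 4 = max(EF_Task 1=4, EF_Task 2=13, EF_Task 3=8) = 13; EF_Task 4 = 13+4 = 17
Expected project duration μ = 17 hours. Critical path: Task 2 → Task 4.

Backward pass:
LF_Task 4 = 17; LS_Task 4 = 17−4 = 13
LF_Task 3 = LS_Task 4 = 13; LS_Task 3 = 13−4 = 9
LF_Task 2 = LS_Task 4 = 13; LS_Task 2 = 13−13 = 0
LF_Task 1 = min(LS_Task 3=9, LS_Task 4=13) = 9; LS_Task 1 = 9−4 = 5
Slack_Task 3 = LS_Task 3 − ES_Task 3 = 9 − 4 = 5

5 hours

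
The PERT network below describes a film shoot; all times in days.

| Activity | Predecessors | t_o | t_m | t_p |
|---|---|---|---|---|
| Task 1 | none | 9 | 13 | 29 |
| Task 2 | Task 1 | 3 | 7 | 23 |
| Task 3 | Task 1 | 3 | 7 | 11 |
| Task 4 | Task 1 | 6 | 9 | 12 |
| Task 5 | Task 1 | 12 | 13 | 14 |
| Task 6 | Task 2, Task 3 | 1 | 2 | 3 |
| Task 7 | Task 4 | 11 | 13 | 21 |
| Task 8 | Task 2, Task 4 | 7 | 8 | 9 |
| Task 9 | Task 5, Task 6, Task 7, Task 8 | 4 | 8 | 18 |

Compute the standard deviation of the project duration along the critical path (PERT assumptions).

4.51 days

te_Task 1 = (9 + 4·13 + 29)/6 = 90/6 = 15; σ²_Task 1 = ((29−9)/6)² = 11.111
te_Task 2 = (3 + 4·7 + 23)/6 = 54/6 = 9; σ²_Task 2 = ((23−3)/6)² = 11.111
te_Task 3 = (3 + 4·7 + 11)/6 = 42/6 = 7; σ²_Task 3 = ((11−3)/6)² = 1.778
te_Task 4 = (6 + 4·9 + 12)/6 = 54/6 = 9; σ²_Task 4 = ((12−6)/6)² = 1.000
te_Task 5 = (12 + 4·13 + 14)/6 = 78/6 = 13; σ²_Task 5 = ((14−12)/6)² = 0.111
te_Task 6 = (1 + 4·2 + 3)/6 = 12/6 = 2; σ²_Task 6 = ((3−1)/6)² = 0.111
te_Task 7 = (11 + 4·13 + 21)/6 = 84/6 = 14; σ²_Task 7 = ((21−11)/6)² = 2.778
te_Task 8 = (7 + 4·8 + 9)/6 = 48/6 = 8; σ²_Task 8 = ((9−7)/6)² = 0.111
te_Task 9 = (4 + 4·8 + 18)/6 = 54/6 = 9; σ²_Task 9 = ((18−4)/6)² = 5.444

Forward pass:
ES_Task 1 = 0; EF_Task 1 = 15
ES_Task 2 = 15; EF_Task 2 = 15+9 = 24
ES_Task 3 = 15; EF_Task 3 = 15+7 = 22
ES_Task 4 = 15; EF_Task 4 = 15+9 = 24
ES_Task 5 = 15; EF_Task 5 = 15+13 = 28
ES_Task 6 = max(EF_Task 2=24, EF_Task 3=22) = 24; EF_Task 6 = 24+2 = 26
ES_Task 7 = 24; EF_Task 7 = 24+14 = 38
ES_Task 8 = max(EF_Task 2=24, EF_Task 4=24) = 24; EF_Task 8 = 24+8 = 32
ES_Task 9 = max(EF_Task 5=28, EF_Task 6=26, EF_Task 7=38, EF_Task 8=32) = 38; EF_Task 9 = 38+9 = 47
Expected project duration μ = 47 days. Critical path: Task 1 → Task 4 → Task 7 → Task 9.

Variance along critical path = 11.111 + 1.000 + 2.778 + 5.444 = 20.333
σ = √20.333 = 4.509 days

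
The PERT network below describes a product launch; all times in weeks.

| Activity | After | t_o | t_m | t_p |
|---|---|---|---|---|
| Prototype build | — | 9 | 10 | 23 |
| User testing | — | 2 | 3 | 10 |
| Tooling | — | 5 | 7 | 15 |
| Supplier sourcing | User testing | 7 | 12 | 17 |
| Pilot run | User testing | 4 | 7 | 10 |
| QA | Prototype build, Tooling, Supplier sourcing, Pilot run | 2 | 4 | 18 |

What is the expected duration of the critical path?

te_Prototype build = (9 + 4·10 + 23)/6 = 72/6 = 12
te_User testing = (2 + 4·3 + 10)/6 = 24/6 = 4
te_Tooling = (5 + 4·7 + 15)/6 = 48/6 = 8
te_Supplier sourcing = (7 + 4·12 + 17)/6 = 72/6 = 12
te_Pilot run = (4 + 4·7 + 10)/6 = 42/6 = 7
te_QA = (2 + 4·4 + 18)/6 = 36/6 = 6

Forward pass:
ES_Prototype build = 0; EF_Prototype build = 12
ES_User testing = 0; EF_User testing = 4
ES_Tooling = 0; EF_Tooling = 8
ES_Supplier sourcing = 4; EF_Supplier sourcing = 4+12 = 16
ES_Pilot run = 4; EF_Pilot run = 4+7 = 11
ES_QA = max(EF_Prototype build=12, EF_Tooling=8, EF_Supplier sourcing=16, EF_Pilot run=11) = 16; EF_QA = 16+6 = 22
Expected project duration μ = 22 weeks. Critical path: User testing → Supplier sourcing → QA.

22 weeks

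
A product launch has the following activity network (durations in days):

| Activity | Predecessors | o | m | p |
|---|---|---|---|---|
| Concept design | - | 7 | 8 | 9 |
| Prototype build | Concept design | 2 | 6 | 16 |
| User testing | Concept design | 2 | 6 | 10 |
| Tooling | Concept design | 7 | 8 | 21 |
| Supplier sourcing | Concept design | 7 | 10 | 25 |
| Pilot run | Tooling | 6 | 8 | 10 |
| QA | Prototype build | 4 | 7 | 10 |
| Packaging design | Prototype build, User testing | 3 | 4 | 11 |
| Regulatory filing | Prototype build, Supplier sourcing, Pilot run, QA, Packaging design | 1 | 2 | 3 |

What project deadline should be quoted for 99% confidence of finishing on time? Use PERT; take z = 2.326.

33.8 days

te_Concept design = (7 + 4·8 + 9)/6 = 48/6 = 8; σ²_Concept design = ((9−7)/6)² = 0.111
te_Prototype build = (2 + 4·6 + 16)/6 = 42/6 = 7; σ²_Prototype build = ((16−2)/6)² = 5.444
te_User testing = (2 + 4·6 + 10)/6 = 36/6 = 6; σ²_User testing = ((10−2)/6)² = 1.778
te_Tooling = (7 + 4·8 + 21)/6 = 60/6 = 10; σ²_Tooling = ((21−7)/6)² = 5.444
te_Supplier sourcing = (7 + 4·10 + 25)/6 = 72/6 = 12; σ²_Supplier sourcing = ((25−7)/6)² = 9.000
te_Pilot run = (6 + 4·8 + 10)/6 = 48/6 = 8; σ²_Pilot run = ((10−6)/6)² = 0.444
te_QA = (4 + 4·7 + 10)/6 = 42/6 = 7; σ²_QA = ((10−4)/6)² = 1.000
te_Packaging design = (3 + 4·4 + 11)/6 = 30/6 = 5; σ²_Packaging design = ((11−3)/6)² = 1.778
te_Regulatory filing = (1 + 4·2 + 3)/6 = 12/6 = 2; σ²_Regulatory filing = ((3−1)/6)² = 0.111

Forward pass:
ES_Concept design = 0; EF_Concept design = 8
ES_Prototype build = 8; EF_Prototype build = 8+7 = 15
ES_User testing = 8; EF_User testing = 8+6 = 14
ES_Tooling = 8; EF_Tooling = 8+10 = 18
ES_Supplier sourcing = 8; EF_Supplier sourcing = 8+12 = 20
ES_Pilot run = 18; EF_Pilot run = 18+8 = 26
ES_QA = 15; EF_QA = 15+7 = 22
ES_Packaging design = max(EF_Prototype build=15, EF_User testing=14) = 15; EF_Packaging design = 15+5 = 20
ES_Regulatory filing = max(EF_Prototype build=15, EF_Supplier sourcing=20, EF_Pilot run=26, EF_QA=22, EF_Packaging design=20) = 26; EF_Regulatory filing = 26+2 = 28
Expected project duration μ = 28 days. Critical path: Concept design → Tooling → Pilot run → Regulatory filing.

Variance along critical path = 0.111 + 5.444 + 0.444 + 0.111 = 6.111; σ = 2.472 days.
D = μ + z·σ = 28 + 2.326·2.472 = 33.8 days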